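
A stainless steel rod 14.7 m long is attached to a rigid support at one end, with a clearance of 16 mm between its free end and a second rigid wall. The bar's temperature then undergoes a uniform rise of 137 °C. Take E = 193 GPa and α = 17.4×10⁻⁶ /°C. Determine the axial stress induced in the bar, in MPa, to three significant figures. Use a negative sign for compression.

Free thermal expansion αLΔT = 17.4e-6 · 14700 · 137 = 35.04 mm.
The walls engage after the gap closes; constrained expansion = 35.04 − 16 = 19.04 mm.
The walls impose strain ε = −(19.04)/14700 = -1.2954e-03; σ = Eε = 193000 · -1.2954e-03 = -250 MPa.

-250 MPa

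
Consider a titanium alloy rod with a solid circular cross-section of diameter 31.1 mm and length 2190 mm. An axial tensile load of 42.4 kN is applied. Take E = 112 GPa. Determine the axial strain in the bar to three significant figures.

4.98e-04

A = 759.6 mm².
σ = N/A = 55.82 MPa; ε = σ/E = 55.82/112000 = 4.984e-04.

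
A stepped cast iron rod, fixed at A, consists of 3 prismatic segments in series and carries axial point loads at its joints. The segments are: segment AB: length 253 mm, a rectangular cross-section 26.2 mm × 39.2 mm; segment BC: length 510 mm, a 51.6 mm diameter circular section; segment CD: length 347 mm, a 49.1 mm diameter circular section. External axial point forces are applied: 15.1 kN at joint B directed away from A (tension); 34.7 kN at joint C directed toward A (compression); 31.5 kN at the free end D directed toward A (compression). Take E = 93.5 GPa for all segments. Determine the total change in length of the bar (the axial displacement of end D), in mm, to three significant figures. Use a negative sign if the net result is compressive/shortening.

-0.369 mm

Internal axial forces (sectioning from the free end, tension +): N_CD = -31.5 kN, N_BC = -66.2 kN, N_AB = -51.1 kN.
A_AB = 1027 mm².
A_BC = 2091 mm².
A_CD = 1893 mm².
δ_AB = -51100·253/(1027·93500) = -0.1346 mm
δ_BC = -66200·510/(2091·93500) = -0.1727 mm
δ_CD = -31500·347/(1893·93500) = -0.06174 mm
δ = Σδ_i = -0.369 mm.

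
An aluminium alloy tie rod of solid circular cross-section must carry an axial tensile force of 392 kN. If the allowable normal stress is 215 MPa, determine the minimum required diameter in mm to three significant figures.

Required area A ≥ P/σ_allow = 392000/215 = 1823 mm².
For a solid circular section, d ≥ √(4A/π) = 48.18 mm.

48.2 mm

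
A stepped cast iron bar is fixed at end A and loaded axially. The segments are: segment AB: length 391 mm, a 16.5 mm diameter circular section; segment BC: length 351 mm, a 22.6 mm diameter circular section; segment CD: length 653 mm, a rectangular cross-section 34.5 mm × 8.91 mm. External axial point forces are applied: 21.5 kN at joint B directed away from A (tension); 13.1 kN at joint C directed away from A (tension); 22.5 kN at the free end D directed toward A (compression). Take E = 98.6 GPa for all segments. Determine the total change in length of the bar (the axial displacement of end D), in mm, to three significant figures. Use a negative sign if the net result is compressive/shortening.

-0.344 mm

Internal axial forces (sectioning from the free end, tension +): N_CD = -22.5 kN, N_BC = -9.4 kN, N_AB = 12.1 kN.
A_AB = 213.8 mm².
A_BC = 401.1 mm².
A_CD = 307.4 mm².
δ_AB = 12100·391/(213.8·98600) = 0.2244 mm
δ_BC = -9400·351/(401.1·98600) = -0.08342 mm
δ_CD = -22500·653/(307.4·98600) = -0.4848 mm
δ = Σδ_i = -0.3438 mm.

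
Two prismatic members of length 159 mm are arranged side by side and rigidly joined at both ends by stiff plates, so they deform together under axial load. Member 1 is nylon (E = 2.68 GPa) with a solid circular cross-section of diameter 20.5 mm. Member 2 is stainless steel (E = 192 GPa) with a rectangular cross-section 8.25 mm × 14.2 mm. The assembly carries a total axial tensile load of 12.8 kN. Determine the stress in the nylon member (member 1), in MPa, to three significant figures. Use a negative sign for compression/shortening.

A_1 = 330.1 mm².
A_2 = 117.1 mm².
Equal strain + equilibrium ⇒ each member carries load in proportion to AE: A₁E₁ = 884600 N, A₂E₂ = 22490000 N, ΣAE = 23380000 N.
σ₁ = P·E₁/ΣAE = 12800·2680/23380000 = 1.467 MPa.

1.47 MPa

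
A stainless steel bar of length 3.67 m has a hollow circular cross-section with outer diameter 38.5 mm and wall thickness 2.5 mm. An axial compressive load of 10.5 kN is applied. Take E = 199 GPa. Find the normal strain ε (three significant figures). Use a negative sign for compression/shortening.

A = 282.7 mm².
σ = N/A = -37.14 MPa; ε = σ/E = -37.14/199000 = -1.866e-04.

-1.87e-04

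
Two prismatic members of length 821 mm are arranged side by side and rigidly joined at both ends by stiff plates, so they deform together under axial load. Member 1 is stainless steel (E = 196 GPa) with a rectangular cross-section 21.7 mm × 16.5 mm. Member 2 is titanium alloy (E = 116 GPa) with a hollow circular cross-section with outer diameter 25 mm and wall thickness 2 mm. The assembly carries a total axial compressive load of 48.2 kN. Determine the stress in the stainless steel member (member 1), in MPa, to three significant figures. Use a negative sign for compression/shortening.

A_1 = 358.1 mm².
A_2 = 144.5 mm².
Equal strain + equilibrium ⇒ each member carries load in proportion to AE: A₁E₁ = 70180000 N, A₂E₂ = 16760000 N, ΣAE = 86940000 N.
σ₁ = P·E₁/ΣAE = -48200·196000/86940000 = -108.7 MPa.

-109 MPa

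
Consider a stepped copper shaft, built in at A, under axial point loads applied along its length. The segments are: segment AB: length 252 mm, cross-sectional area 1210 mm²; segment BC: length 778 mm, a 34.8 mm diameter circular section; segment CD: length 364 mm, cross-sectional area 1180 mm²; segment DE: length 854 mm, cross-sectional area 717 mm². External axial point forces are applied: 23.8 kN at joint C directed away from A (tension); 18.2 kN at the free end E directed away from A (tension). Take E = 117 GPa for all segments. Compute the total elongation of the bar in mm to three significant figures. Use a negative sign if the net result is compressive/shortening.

0.602 mm

Internal axial forces (sectioning from the free end, tension +): N_DE = 18.2 kN, N_CD = 18.2 kN, N_BC = 42 kN, N_AB = 42 kN.
A_BC = 951.1 mm².
δ_AB = 42000·252/(1210·117000) = 0.07476 mm
δ_BC = 42000·778/(951.1·117000) = 0.2936 mm
δ_CD = 18200·364/(1180·117000) = 0.04798 mm
δ_DE = 18200·854/(717·117000) = 0.1853 mm
δ = Σδ_i = 0.6017 mm.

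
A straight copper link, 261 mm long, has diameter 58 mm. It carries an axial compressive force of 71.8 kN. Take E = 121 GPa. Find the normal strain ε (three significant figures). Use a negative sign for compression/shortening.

-2.25e-04

A = 2642 mm².
σ = N/A = -27.18 MPa; ε = σ/E = -27.18/121000 = -2.246e-04.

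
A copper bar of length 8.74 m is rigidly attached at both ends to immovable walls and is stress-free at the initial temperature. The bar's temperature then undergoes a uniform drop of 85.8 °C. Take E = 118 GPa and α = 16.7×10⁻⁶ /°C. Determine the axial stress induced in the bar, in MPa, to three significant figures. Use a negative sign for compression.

Free thermal expansion αLΔT = 16.7e-6 · 8740 · -85.8 = -12.52 mm.
The walls impose strain ε = −(-12.52)/8740 = 1.4329e-03; σ = Eε = 118000 · 1.4329e-03 = 169.1 MPa.

169 MPa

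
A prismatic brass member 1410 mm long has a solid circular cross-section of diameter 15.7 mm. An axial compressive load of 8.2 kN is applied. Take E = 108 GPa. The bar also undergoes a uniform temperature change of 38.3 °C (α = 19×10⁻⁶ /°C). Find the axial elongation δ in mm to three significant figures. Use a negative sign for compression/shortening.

A = 193.6 mm².
δ_mech = NL/(AE) = -8200·1410/(193.6·108000) = -0.553 mm.
δ_thermal = αLΔT = 19e-6·1410·38.3 = 1.026 mm.
δ = δ_mech + δ_thermal = 0.4731 mm.

0.473 mm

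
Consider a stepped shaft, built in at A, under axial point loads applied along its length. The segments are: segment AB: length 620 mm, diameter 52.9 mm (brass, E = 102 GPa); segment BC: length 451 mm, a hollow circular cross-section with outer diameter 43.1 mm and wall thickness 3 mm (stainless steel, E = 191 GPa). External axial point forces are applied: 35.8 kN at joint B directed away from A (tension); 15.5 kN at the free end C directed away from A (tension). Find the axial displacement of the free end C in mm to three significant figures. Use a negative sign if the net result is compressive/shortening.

0.239 mm

Internal axial forces (sectioning from the free end, tension +): N_BC = 15.5 kN, N_AB = 51.3 kN.
A_AB = 2198 mm².
A_BC = 377.9 mm².
δ_AB = 51300·620/(2198·102000) = 0.1419 mm
δ_BC = 15500·451/(377.9·191000) = 0.09684 mm
δ = Σδ_i = 0.2387 mm.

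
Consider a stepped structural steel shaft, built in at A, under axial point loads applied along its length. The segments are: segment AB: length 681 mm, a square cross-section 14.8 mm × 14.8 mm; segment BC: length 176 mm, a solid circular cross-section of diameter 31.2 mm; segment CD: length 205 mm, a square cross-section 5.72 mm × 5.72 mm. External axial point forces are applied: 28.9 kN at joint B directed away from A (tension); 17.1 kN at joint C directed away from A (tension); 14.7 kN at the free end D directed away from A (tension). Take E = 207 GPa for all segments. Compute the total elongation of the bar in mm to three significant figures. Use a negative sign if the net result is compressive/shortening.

1.39 mm

Internal axial forces (sectioning from the free end, tension +): N_CD = 14.7 kN, N_BC = 31.8 kN, N_AB = 60.7 kN.
A_AB = 219 mm².
A_BC = 764.5 mm².
A_CD = 32.72 mm².
δ_AB = 60700·681/(219·207000) = 0.9117 mm
δ_BC = 31800·176/(764.5·207000) = 0.03536 mm
δ_CD = 14700·205/(32.72·207000) = 0.4449 mm
δ = Σδ_i = 1.392 mm.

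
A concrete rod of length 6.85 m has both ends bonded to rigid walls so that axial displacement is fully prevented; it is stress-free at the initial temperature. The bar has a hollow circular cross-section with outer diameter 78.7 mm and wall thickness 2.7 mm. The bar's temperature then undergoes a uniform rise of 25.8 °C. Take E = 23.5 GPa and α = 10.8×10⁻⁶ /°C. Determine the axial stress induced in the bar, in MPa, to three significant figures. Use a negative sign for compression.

-6.55 MPa

Free thermal expansion αLΔT = 10.8e-6 · 6850 · 25.8 = 1.909 mm.
The walls impose strain ε = −(1.909)/6850 = -2.7864e-04; σ = Eε = 23500 · -2.7864e-04 = -6.548 MPa.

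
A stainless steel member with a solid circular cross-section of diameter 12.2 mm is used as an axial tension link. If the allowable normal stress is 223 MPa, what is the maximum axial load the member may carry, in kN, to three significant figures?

26.1 kN

A = 116.9 mm².
P_max = σ_allow · A = 223 · 116.9 = 26070 N = 26.07 kN.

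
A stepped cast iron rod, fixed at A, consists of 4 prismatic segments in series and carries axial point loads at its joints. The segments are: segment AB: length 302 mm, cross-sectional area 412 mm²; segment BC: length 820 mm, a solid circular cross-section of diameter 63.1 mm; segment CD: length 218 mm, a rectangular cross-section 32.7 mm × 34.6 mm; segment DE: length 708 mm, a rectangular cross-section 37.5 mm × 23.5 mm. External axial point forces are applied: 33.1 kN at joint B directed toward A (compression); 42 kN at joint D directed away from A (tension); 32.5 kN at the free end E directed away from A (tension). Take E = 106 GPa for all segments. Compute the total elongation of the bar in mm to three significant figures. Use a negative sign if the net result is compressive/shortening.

0.852 mm

Internal axial forces (sectioning from the free end, tension +): N_DE = 32.5 kN, N_CD = 74.5 kN, N_BC = 74.5 kN, N_AB = 41.4 kN.
A_BC = 3127 mm².
A_CD = 1131 mm².
A_DE = 881.2 mm².
δ_AB = 41400·302/(412·106000) = 0.2863 mm
δ_BC = 74500·820/(3127·106000) = 0.1843 mm
δ_CD = 74500·218/(1131·106000) = 0.1354 mm
δ_DE = 32500·708/(881.2·106000) = 0.2463 mm
δ = Σδ_i = 0.8523 mm.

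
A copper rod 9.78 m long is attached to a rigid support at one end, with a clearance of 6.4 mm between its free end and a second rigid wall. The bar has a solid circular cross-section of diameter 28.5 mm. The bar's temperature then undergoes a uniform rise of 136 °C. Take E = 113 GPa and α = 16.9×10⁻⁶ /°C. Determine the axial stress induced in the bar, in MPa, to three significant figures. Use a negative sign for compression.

Free thermal expansion αLΔT = 16.9e-6 · 9780 · 136 = 22.48 mm.
The walls engage after the gap closes; constrained expansion = 22.48 − 6.4 = 16.08 mm.
The walls impose strain ε = −(16.08)/9780 = -1.6440e-03; σ = Eε = 113000 · -1.6440e-03 = -185.8 MPa.

-186 MPa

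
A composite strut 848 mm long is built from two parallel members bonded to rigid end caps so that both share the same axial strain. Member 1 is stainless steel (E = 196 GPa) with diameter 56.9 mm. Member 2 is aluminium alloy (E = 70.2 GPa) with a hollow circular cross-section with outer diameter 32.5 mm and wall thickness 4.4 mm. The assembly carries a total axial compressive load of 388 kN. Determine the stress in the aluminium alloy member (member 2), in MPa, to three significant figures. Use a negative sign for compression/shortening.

A_1 = 2543 mm².
A_2 = 388.4 mm².
Equal strain + equilibrium ⇒ each member carries load in proportion to AE: A₁E₁ = 498400000 N, A₂E₂ = 27270000 N, ΣAE = 525700000 N.
σ₂ = P·E₂/ΣAE = -388000·70200/525700000 = -51.82 MPa.

-51.8 MPa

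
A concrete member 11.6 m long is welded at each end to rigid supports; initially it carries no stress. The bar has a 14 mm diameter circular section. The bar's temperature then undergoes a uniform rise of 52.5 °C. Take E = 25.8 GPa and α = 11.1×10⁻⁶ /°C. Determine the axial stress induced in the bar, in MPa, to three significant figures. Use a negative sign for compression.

Free thermal expansion αLΔT = 11.1e-6 · 11600 · 52.5 = 6.76 mm.
The walls impose strain ε = −(6.76)/11600 = -5.8275e-04; σ = Eε = 25800 · -5.8275e-04 = -15.03 MPa.

-15.0 MPa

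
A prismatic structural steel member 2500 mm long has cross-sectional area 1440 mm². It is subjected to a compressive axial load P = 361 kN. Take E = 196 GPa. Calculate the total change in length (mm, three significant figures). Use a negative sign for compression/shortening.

δ_mech = NL/(AE) = -361000·2500/(1440·196000) = -3.198 mm.

-3.20 mm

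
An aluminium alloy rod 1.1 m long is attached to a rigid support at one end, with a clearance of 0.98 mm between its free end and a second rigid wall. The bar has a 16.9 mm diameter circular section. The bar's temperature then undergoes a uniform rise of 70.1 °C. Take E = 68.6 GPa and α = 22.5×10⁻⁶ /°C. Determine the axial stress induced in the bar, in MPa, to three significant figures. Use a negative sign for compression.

Free thermal expansion αLΔT = 22.5e-6 · 1100 · 70.1 = 1.735 mm.
The walls engage after the gap closes; constrained expansion = 1.735 − 0.98 = 0.755 mm.
The walls impose strain ε = −(0.755)/1100 = -6.8634e-04; σ = Eε = 68600 · -6.8634e-04 = -47.08 MPa.

-47.1 MPa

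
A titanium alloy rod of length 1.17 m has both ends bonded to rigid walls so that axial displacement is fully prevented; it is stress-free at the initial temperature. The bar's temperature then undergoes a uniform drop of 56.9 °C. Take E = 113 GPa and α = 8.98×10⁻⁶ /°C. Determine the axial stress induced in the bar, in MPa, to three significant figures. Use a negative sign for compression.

57.7 MPa

Free thermal expansion αLΔT = 8.98e-6 · 1170 · -56.9 = -0.5978 mm.
The walls impose strain ε = −(-0.5978)/1170 = 5.1096e-04; σ = Eε = 113000 · 5.1096e-04 = 57.74 MPa.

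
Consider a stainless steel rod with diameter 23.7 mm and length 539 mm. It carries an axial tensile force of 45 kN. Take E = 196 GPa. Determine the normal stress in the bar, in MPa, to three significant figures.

A = 441.2 mm².
σ = N/A = 45000/441.2 = 102 MPa.

102 MPa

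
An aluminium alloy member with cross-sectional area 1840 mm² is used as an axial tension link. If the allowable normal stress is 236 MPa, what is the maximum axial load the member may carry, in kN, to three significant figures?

434 kN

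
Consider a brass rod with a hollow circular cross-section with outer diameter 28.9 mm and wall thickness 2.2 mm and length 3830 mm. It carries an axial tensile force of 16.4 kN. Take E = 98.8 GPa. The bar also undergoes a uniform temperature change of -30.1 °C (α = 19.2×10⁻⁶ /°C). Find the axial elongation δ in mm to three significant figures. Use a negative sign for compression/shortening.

1.23 mm

A = 184.5 mm².
δ_mech = NL/(AE) = 16400·3830/(184.5·98800) = 3.445 mm.
δ_thermal = αLΔT = 19.2e-6·3830·-30.1 = -2.213 mm.
δ = δ_mech + δ_thermal = 1.232 mm.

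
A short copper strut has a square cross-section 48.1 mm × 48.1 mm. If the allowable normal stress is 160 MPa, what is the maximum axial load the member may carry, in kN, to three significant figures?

370 kN

A = 2314 mm².
P_max = σ_allow · A = 160 · 2314 = 370200 N = 370.2 kN.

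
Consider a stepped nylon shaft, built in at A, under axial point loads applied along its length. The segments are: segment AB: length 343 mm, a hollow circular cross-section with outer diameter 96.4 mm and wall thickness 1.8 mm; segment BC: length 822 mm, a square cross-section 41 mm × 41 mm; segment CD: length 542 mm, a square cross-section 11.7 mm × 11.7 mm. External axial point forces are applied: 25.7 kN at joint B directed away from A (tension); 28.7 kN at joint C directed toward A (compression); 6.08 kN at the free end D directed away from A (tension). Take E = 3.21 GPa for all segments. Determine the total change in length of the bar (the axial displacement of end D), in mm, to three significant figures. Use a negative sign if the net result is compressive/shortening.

4.67 mm

Internal axial forces (sectioning from the free end, tension +): N_CD = 6.08 kN, N_BC = -22.62 kN, N_AB = 3.08 kN.
A_AB = 535 mm².
A_BC = 1681 mm².
A_CD = 136.9 mm².
δ_AB = 3080·343/(535·3210) = 0.6152 mm
δ_BC = -22620·822/(1681·3210) = -3.446 mm
δ_CD = 6080·542/(136.9·3210) = 7.499 mm
δ = Σδ_i = 4.669 mm.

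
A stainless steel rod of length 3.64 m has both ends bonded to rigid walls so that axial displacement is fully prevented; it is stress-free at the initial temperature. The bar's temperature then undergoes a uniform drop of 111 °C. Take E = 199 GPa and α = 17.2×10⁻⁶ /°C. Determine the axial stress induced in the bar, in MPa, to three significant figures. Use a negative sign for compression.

Free thermal expansion αLΔT = 17.2e-6 · 3640 · -111 = -6.949 mm.
The walls impose strain ε = −(-6.949)/3640 = 1.9092e-03; σ = Eε = 199000 · 1.9092e-03 = 379.9 MPa.

380 MPa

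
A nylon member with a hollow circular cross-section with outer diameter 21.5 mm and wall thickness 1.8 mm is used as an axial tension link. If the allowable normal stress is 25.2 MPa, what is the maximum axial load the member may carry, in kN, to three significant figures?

A = 111.4 mm².
P_max = σ_allow · A = 25.2 · 111.4 = 2807 N = 2.807 kN.

2.81 kN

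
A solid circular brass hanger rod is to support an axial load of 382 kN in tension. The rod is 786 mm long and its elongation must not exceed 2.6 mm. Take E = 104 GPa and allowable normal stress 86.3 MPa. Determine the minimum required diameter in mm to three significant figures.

75.1 mm

Required area A ≥ P/σ_allow = 382000/86.3 = 4426 mm².
For a solid circular section, d ≥ √(4A/π) = 75.07 mm.
Elongation limit: A ≥ PL/(Eδ_allow) = 382000·786/(104000·2.6) = 1110 mm² ⇒ d ≥ 37.6 mm.
The stress limit governs.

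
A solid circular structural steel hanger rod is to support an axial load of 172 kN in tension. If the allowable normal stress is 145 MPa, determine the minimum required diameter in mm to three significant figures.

38.9 mm

Required area A ≥ P/σ_allow = 172000/145 = 1186 mm².
For a solid circular section, d ≥ √(4A/π) = 38.86 mm.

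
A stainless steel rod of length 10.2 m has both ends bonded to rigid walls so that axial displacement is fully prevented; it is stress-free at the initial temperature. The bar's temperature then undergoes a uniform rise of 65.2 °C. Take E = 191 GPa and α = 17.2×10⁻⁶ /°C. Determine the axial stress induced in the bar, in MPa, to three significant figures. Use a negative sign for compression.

-214 MPa

Free thermal expansion αLΔT = 17.2e-6 · 10200 · 65.2 = 11.44 mm.
The walls impose strain ε = −(11.44)/10200 = -1.1214e-03; σ = Eε = 191000 · -1.1214e-03 = -214.2 MPa.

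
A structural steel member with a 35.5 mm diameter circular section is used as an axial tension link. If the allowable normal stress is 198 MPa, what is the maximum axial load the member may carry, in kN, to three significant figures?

196 kN

A = 989.8 mm².
P_max = σ_allow · A = 198 · 989.8 = 196000 N = 196 kN.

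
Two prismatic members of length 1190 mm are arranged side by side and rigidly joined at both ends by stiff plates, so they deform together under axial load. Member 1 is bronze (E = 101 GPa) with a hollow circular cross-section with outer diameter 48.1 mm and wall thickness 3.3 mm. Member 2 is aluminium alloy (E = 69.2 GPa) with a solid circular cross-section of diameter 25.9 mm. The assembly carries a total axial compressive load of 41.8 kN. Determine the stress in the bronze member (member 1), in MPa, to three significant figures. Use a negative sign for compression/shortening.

-50.6 MPa

A_1 = 464.5 mm².
A_2 = 526.9 mm².
Equal strain + equilibrium ⇒ each member carries load in proportion to AE: A₁E₁ = 46910000 N, A₂E₂ = 36460000 N, ΣAE = 83370000 N.
σ₁ = P·E₁/ΣAE = -41800·101000/83370000 = -50.64 MPa.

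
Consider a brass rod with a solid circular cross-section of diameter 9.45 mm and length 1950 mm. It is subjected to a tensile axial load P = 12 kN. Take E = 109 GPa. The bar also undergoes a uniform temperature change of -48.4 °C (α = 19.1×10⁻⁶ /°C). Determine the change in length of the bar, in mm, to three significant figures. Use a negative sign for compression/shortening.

1.26 mm

A = 70.14 mm².
δ_mech = NL/(AE) = 12000·1950/(70.14·109000) = 3.061 mm.
δ_thermal = αLΔT = 19.1e-6·1950·-48.4 = -1.803 mm.
δ = δ_mech + δ_thermal = 1.258 mm.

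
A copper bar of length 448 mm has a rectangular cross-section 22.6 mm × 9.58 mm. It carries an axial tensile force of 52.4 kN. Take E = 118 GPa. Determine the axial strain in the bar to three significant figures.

A = 216.5 mm².
σ = N/A = 242 MPa; ε = σ/E = 242/118000 = 2.051e-03.

0.00205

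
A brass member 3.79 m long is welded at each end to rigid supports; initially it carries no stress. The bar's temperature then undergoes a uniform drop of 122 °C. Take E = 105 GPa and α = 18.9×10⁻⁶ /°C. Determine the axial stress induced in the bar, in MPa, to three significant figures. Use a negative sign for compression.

Free thermal expansion αLΔT = 18.9e-6 · 3790 · -122 = -8.739 mm.
The walls impose strain ε = −(-8.739)/3790 = 2.3058e-03; σ = Eε = 105000 · 2.3058e-03 = 242.1 MPa.

242 MPa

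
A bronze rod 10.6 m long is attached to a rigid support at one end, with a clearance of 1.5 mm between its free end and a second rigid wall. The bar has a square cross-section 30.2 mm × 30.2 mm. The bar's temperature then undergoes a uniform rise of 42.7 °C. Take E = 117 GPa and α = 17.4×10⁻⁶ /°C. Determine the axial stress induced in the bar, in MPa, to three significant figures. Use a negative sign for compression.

-70.4 MPa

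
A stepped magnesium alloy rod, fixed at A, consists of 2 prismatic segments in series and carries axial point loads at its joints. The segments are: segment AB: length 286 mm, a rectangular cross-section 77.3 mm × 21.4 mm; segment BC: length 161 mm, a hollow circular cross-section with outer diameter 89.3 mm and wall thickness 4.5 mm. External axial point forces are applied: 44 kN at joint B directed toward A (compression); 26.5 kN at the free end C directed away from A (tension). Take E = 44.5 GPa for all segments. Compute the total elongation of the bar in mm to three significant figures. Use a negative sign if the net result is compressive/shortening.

0.0120 mm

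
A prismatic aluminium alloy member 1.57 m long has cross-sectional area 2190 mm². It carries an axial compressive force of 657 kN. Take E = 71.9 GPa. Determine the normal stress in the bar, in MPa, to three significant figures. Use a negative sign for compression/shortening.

σ = N/A = -657000/2190 = -300 MPa.

-300 MPa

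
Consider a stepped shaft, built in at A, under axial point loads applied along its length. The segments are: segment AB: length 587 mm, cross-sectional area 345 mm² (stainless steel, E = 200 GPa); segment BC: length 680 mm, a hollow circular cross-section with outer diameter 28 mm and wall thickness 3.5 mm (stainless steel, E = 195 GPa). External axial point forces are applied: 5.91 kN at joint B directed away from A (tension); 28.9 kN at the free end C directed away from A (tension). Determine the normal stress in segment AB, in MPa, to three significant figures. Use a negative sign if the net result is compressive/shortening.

Internal axial forces (sectioning from the free end, tension +): N_BC = 28.9 kN, N_AB = 34.81 kN.
σ_AB = N_AB/A_AB = 34810/345 = 100.9 MPa.

101 MPa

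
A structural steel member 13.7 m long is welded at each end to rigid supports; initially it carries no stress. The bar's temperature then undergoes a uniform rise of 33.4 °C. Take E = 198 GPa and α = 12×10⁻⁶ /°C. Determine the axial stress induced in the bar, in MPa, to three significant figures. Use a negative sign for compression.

Free thermal expansion αLΔT = 12e-6 · 13700 · 33.4 = 5.491 mm.
The walls impose strain ε = −(5.491)/13700 = -4.0080e-04; σ = Eε = 198000 · -4.0080e-04 = -79.36 MPa.

-79.4 MPa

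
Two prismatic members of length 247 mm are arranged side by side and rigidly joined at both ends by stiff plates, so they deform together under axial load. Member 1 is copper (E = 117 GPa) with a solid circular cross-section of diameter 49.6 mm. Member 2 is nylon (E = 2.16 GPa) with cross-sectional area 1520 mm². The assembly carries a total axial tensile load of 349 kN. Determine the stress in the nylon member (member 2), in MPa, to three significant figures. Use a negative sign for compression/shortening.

A_1 = 1932 mm².
Equal strain + equilibrium ⇒ each member carries load in proportion to AE: A₁E₁ = 226100000 N, A₂E₂ = 3283000 N, ΣAE = 229400000 N.
σ₂ = P·E₂/ΣAE = 349000·2160/229400000 = 3.287 MPa.

3.29 MPa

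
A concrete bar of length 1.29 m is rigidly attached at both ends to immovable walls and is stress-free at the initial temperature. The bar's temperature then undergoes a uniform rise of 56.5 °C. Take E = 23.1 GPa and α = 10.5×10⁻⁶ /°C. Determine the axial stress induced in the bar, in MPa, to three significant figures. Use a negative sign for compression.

Free thermal expansion αLΔT = 10.5e-6 · 1290 · 56.5 = 0.7653 mm.
The walls impose strain ε = −(0.7653)/1290 = -5.9325e-04; σ = Eε = 23100 · -5.9325e-04 = -13.7 MPa.

-13.7 MPa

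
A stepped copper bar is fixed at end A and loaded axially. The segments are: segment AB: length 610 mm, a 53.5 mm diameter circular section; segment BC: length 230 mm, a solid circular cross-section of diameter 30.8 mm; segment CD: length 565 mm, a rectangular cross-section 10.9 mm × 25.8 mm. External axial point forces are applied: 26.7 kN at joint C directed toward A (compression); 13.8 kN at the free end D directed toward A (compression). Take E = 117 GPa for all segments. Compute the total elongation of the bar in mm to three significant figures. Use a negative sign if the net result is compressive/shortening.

Internal axial forces (sectioning from the free end, tension +): N_CD = -13.8 kN, N_BC = -40.5 kN, N_AB = -40.5 kN.
A_AB = 2248 mm².
A_BC = 745.1 mm².
A_CD = 281.2 mm².
δ_AB = -40500·610/(2248·117000) = -0.09393 mm
δ_BC = -40500·230/(745.1·117000) = -0.1069 mm
δ_CD = -13800·565/(281.2·117000) = -0.237 mm
δ = Σδ_i = -0.4378 mm.

-0.438 mm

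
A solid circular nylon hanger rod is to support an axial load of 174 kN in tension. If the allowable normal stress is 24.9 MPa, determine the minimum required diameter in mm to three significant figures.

94.3 mm

Required area A ≥ P/σ_allow = 174000/24.9 = 6988 mm².
For a solid circular section, d ≥ √(4A/π) = 94.33 mm.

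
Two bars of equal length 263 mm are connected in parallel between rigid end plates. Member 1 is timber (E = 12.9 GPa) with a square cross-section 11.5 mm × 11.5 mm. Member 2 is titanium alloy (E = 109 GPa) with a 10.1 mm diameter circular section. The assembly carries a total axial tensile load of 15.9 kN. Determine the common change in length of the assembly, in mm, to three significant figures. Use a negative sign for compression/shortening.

0.401 mm

A_1 = 132.2 mm².
A_2 = 80.12 mm².
Equal strain + equilibrium ⇒ each member carries load in proportion to AE: A₁E₁ = 1706000 N, A₂E₂ = 8733000 N, ΣAE = 10440000 N.
δ = PL/ΣAE = 15900·263/10440000 = 0.4006 mm.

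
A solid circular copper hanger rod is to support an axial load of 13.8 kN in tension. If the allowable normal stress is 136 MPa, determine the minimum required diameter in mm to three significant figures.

Required area A ≥ P/σ_allow = 13800/136 = 101.5 mm².
For a solid circular section, d ≥ √(4A/π) = 11.37 mm.

11.4 mm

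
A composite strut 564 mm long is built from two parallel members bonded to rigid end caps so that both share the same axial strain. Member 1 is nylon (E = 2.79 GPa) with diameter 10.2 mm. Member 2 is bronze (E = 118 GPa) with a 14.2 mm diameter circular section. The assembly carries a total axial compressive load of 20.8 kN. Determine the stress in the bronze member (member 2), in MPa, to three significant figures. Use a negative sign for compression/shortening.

A_1 = 81.71 mm².
A_2 = 158.4 mm².
Equal strain + equilibrium ⇒ each member carries load in proportion to AE: A₁E₁ = 228000 N, A₂E₂ = 18690000 N, ΣAE = 18920000 N.
σ₂ = P·E₂/ΣAE = -20800·118000/18920000 = -129.8 MPa.

-130 MPa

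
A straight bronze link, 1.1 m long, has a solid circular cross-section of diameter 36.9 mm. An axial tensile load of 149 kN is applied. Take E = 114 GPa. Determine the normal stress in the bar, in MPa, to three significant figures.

A = 1069 mm².
σ = N/A = 149000/1069 = 139.3 MPa.

139 MPa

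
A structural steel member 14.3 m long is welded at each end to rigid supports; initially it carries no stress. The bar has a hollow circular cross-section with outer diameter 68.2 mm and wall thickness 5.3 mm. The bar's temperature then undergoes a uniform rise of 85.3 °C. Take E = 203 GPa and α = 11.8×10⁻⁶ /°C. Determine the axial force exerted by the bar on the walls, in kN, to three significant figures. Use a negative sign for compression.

Free thermal expansion αLΔT = 11.8e-6 · 14300 · 85.3 = 14.39 mm.
The walls impose strain ε = −(14.39)/14300 = -1.0065e-03; σ = Eε = 203000 · -1.0065e-03 = -204.3 MPa.
Wall reaction R = σ·A = -204.3·1047 = -214000 N = -214 kN.

-214 kN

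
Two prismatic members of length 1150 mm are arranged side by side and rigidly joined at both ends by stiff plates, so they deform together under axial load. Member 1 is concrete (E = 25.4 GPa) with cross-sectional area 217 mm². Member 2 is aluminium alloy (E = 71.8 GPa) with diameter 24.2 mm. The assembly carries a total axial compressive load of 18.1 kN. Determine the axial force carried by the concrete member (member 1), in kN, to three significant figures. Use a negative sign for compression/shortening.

-2.59 kN

A_2 = 460 mm².
Equal strain + equilibrium ⇒ each member carries load in proportion to AE: A₁E₁ = 5512000 N, A₂E₂ = 33030000 N, ΣAE = 38540000 N.
F₁ = P·A₁E₁/ΣAE = -18100·5512000/38540000 = -2589 N.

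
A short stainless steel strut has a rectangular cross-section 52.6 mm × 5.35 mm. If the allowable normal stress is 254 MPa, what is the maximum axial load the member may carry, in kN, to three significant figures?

71.5 kN

A = 281.4 mm².
P_max = σ_allow · A = 254 · 281.4 = 71480 N = 71.48 kN.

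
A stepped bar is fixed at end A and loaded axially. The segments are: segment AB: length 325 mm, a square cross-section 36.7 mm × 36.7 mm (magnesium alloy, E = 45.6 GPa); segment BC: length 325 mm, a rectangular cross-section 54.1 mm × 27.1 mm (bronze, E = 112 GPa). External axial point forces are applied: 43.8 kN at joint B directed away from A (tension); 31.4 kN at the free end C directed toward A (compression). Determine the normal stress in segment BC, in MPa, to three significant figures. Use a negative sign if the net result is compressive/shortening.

-21.4 MPa

Internal axial forces (sectioning from the free end, tension +): N_BC = -31.4 kN, N_AB = 12.4 kN.
A_BC = 1466 mm².
σ_BC = N_BC/A_BC = -31400/1466 = -21.42 MPa.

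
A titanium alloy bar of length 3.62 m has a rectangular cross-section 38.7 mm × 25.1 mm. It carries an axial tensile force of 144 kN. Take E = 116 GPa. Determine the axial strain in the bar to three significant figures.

0.00128

A = 971.4 mm².
σ = N/A = 148.2 MPa; ε = σ/E = 148.2/116000 = 1.278e-03.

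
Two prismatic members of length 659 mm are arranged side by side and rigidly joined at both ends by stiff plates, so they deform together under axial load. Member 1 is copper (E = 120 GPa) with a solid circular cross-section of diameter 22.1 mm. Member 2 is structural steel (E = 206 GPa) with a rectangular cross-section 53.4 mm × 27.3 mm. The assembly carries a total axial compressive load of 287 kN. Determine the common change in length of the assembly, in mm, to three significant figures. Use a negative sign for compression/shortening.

A_1 = 383.6 mm².
A_2 = 1458 mm².
Equal strain + equilibrium ⇒ each member carries load in proportion to AE: A₁E₁ = 46030000 N, A₂E₂ = 300300000 N, ΣAE = 346300000 N.
δ = PL/ΣAE = -287000·659/346300000 = -0.5461 mm.

-0.546 mm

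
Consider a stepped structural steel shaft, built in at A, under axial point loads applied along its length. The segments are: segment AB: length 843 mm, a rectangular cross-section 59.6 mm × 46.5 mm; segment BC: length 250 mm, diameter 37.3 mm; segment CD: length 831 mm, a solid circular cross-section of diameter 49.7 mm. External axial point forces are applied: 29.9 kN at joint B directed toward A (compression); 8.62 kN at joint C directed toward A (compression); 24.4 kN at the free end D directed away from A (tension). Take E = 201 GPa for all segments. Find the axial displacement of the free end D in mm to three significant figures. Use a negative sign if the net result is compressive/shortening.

0.0486 mm

Internal axial forces (sectioning from the free end, tension +): N_CD = 24.4 kN, N_BC = 15.78 kN, N_AB = -14.12 kN.
A_AB = 2771 mm².
A_BC = 1093 mm².
A_CD = 1940 mm².
δ_AB = -14120·843/(2771·201000) = -0.02137 mm
δ_BC = 15780·250/(1093·201000) = 0.01796 mm
δ_CD = 24400·831/(1940·201000) = 0.052 mm
δ = Σδ_i = 0.04859 mm.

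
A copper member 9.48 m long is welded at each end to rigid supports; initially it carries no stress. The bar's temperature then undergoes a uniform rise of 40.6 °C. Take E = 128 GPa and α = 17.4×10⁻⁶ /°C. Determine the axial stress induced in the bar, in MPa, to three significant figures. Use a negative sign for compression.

-90.4 MPa

Free thermal expansion αLΔT = 17.4e-6 · 9480 · 40.6 = 6.697 mm.
The walls impose strain ε = −(6.697)/9480 = -7.0644e-04; σ = Eε = 128000 · -7.0644e-04 = -90.42 MPa.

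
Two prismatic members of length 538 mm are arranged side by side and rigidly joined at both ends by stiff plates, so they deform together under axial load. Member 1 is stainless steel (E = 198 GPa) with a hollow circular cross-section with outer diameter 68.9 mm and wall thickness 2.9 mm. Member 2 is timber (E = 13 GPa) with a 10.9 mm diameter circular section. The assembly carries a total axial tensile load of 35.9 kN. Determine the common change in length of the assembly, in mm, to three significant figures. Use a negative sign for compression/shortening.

0.161 mm

A_1 = 601.3 mm².
A_2 = 93.31 mm².
Equal strain + equilibrium ⇒ each member carries load in proportion to AE: A₁E₁ = 119100000 N, A₂E₂ = 1213000 N, ΣAE = 120300000 N.
δ = PL/ΣAE = 35900·538/120300000 = 0.1606 mm.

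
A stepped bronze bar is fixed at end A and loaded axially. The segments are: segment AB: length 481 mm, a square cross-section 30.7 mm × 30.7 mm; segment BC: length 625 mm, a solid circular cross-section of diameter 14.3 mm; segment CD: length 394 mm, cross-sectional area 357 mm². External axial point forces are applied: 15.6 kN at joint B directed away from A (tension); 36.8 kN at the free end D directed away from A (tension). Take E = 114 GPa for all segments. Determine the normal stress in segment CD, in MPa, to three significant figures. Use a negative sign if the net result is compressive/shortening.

Internal axial forces (sectioning from the free end, tension +): N_CD = 36.8 kN, N_BC = 36.8 kN, N_AB = 52.4 kN.
σ_CD = N_CD/A_CD = 36800/357 = 103.1 MPa.

103 MPa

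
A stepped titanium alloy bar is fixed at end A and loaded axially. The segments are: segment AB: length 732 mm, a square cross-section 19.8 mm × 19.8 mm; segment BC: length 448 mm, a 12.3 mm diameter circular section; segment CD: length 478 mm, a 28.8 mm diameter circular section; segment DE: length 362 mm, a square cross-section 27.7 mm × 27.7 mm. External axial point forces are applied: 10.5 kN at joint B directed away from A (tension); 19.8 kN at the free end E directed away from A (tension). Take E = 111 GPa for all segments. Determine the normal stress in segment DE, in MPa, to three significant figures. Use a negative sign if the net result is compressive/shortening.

25.8 MPa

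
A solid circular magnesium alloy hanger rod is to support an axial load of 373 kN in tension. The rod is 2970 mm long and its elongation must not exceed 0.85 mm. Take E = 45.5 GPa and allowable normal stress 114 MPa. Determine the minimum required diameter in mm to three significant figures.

191 mm

Required area A ≥ P/σ_allow = 373000/114 = 3272 mm².
For a solid circular section, d ≥ √(4A/π) = 64.54 mm.
Elongation limit: A ≥ PL/(Eδ_allow) = 373000·2970/(45500·0.85) = 28640 mm² ⇒ d ≥ 191 mm.
The elongation limit governs.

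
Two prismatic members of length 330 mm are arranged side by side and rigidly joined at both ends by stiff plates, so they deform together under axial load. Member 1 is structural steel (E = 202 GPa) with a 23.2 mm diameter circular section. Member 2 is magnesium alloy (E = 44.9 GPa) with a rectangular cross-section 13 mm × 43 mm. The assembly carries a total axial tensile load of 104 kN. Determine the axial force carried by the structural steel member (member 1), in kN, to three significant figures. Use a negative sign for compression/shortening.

A_1 = 422.7 mm².
A_2 = 559 mm².
Equal strain + equilibrium ⇒ each member carries load in proportion to AE: A₁E₁ = 85390000 N, A₂E₂ = 25100000 N, ΣAE = 110500000 N.
F₁ = P·A₁E₁/ΣAE = 104000·85390000/110500000 = 80380 N.

80.4 kN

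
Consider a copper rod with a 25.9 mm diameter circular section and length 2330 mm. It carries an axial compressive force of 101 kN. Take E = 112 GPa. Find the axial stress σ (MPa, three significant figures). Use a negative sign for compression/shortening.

-192 MPa

A = 526.9 mm².
σ = N/A = -101000/526.9 = -191.7 MPa.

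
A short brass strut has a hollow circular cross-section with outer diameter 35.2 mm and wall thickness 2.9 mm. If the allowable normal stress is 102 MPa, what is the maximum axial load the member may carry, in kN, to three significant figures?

30.0 kN

A = 294.3 mm².
P_max = σ_allow · A = 102 · 294.3 = 30020 N = 30.02 kN.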